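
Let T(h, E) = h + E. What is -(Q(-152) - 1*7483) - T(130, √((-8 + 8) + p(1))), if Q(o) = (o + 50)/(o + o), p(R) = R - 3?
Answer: 1117605/152 - I*√2 ≈ 7352.7 - 1.4142*I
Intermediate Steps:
p(R) = -3 + R
Q(o) = (50 + o)/(2*o) (Q(o) = (50 + o)/((2*o)) = (50 + o)*(1/(2*o)) = (50 + o)/(2*o))
T(h, E) = E + h
-(Q(-152) - 1*7483) - T(130, √((-8 + 8) + p(1))) = -((½)*(50 - 152)/(-152) - 1*7483) - (√((-8 + 8) + (-3 + 1)) + 130) = -((½)*(-1/152)*(-102) - 7483) - (√(0 - 2) + 130) = -(51/152 - 7483) - (√(-2) + 130) = -1*(-1137365/152) - (I*√2 + 130) = 1137365/152 - (130 + I*√2) = 1137365/152 + (-130 - I*√2) = 1117605/152 - I*√2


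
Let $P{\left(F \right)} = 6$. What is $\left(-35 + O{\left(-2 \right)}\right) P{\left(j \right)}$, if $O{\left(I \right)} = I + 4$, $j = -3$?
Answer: $-198$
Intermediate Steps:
$O{\left(I \right)} = 4 + I$
$\left(-35 + O{\left(-2 \right)}\right) P{\left(j \right)} = \left(-35 + \left(4 - 2\right)\right) 6 = \left(-35 + 2\right) 6 = \left(-33\right) 6 = -198$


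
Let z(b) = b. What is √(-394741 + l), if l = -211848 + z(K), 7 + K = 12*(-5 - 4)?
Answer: 4*I*√37919 ≈ 778.91*I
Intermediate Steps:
K = -115 (K = -7 + 12*(-5 - 4) = -7 + 12*(-9) = -7 - 108 = -115)
l = -211963 (l = -211848 - 115 = -211963)
√(-394741 + l) = √(-394741 - 211963) = √(-606704) = 4*I*√37919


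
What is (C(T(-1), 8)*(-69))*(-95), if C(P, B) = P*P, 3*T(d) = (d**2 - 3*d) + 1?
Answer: 54625/3 ≈ 18208.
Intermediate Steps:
T(d) = 1/3 - d + d**2/3 (T(d) = ((d**2 - 3*d) + 1)/3 = (1 + d**2 - 3*d)/3 = 1/3 - d + d**2/3)
C(P, B) = P**2
(C(T(-1), 8)*(-69))*(-95) = ((1/3 - 1*(-1) + (1/3)*(-1)**2)**2*(-69))*(-95) = ((1/3 + 1 + (1/3)*1)**2*(-69))*(-95) = ((1/3 + 1 + 1/3)**2*(-69))*(-95) = ((5/3)**2*(-69))*(-95) = ((25/9)*(-69))*(-95) = -575/3*(-95) = 54625/3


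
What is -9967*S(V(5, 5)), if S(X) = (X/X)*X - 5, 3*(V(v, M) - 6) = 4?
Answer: -69769/3 ≈ -23256.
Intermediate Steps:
V(v, M) = 22/3 (V(v, M) = 6 + (⅓)*4 = 6 + 4/3 = 22/3)
S(X) = -5 + X (S(X) = 1*X - 5 = X - 5 = -5 + X)
-9967*S(V(5, 5)) = -9967*(-5 + 22/3) = -9967*7/3 = -69769/3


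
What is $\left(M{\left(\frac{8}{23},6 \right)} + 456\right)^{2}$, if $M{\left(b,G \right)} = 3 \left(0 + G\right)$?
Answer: $224676$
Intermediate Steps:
$M{\left(b,G \right)} = 3 G$
$\left(M{\left(\frac{8}{23},6 \right)} + 456\right)^{2} = \left(3 \cdot 6 + 456\right)^{2} = \left(18 + 456\right)^{2} = 474^{2} = 224676$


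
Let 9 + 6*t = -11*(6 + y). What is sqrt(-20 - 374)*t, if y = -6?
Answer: -3*I*sqrt(394)/2 ≈ -29.774*I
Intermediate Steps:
t = -3/2 (t = -3/2 + (-11*(6 - 6))/6 = -3/2 + (-11*0)/6 = -3/2 + (1/6)*0 = -3/2 + 0 = -3/2 ≈ -1.5000)
sqrt(-20 - 374)*t = sqrt(-20 - 374)*(-3/2) = sqrt(-394)*(-3/2) = (I*sqrt(394))*(-3/2) = -3*I*sqrt(394)/2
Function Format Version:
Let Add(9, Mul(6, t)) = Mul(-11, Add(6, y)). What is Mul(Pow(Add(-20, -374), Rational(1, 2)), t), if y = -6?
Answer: Mul(Rational(-3, 2), I, Pow(394, Rational(1, 2))) ≈ Mul(-29.774, I)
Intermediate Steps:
t = Rational(-3, 2) (t = Add(Rational(-3, 2), Mul(Rational(1, 6), Mul(-11, Add(6, -6)))) = Add(Rational(-3, 2), Mul(Rational(1, 6), Mul(-11, 0))) = Add(Rational(-3, 2), Mul(Rational(1, 6), 0)) = Add(Rational(-3, 2), 0) = Rational(-3, 2) ≈ -1.5000)
Mul(Pow(Add(-20, -374), Rational(1, 2)), t) = Mul(Pow(Add(-20, -374), Rational(1, 2)), Rational(-3, 2)) = Mul(Pow(-394, Rational(1, 2)), Rational(-3, 2)) = Mul(Mul(I, Pow(394, Rational(1, 2))), Rational(-3, 2)) = Mul(Rational(-3, 2), I, Pow(394, Rational(1, 2)))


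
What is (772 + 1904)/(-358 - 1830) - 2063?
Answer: -1129130/547 ≈ -2064.2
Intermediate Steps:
(772 + 1904)/(-358 - 1830) - 2063 = 2676/(-2188) - 2063 = 2676*(-1/2188) - 2063 = -669/547 - 2063 = -1129130/547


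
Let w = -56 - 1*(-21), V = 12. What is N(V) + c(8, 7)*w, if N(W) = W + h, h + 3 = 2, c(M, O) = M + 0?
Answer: -269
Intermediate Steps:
c(M, O) = M
w = -35 (w = -56 + 21 = -35)
h = -1 (h = -3 + 2 = -1)
N(W) = -1 + W (N(W) = W - 1 = -1 + W)
N(V) + c(8, 7)*w = (-1 + 12) + 8*(-35) = 11 - 280 = -269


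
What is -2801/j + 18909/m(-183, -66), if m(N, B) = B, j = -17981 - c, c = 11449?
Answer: -4214447/14715 ≈ -286.40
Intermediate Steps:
j = -29430 (j = -17981 - 1*11449 = -17981 - 11449 = -29430)
-2801/j + 18909/m(-183, -66) = -2801/(-29430) + 18909/(-66) = -2801*(-1/29430) + 18909*(-1/66) = 2801/29430 - 573/2 = -4214447/14715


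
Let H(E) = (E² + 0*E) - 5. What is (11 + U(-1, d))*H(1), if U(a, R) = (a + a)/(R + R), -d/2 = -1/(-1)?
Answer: -46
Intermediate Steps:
d = -2 (d = -(-2)/(-1) = -(-2)*(-1) = -2*1 = -2)
U(a, R) = a/R (U(a, R) = (2*a)/((2*R)) = (2*a)*(1/(2*R)) = a/R)
H(E) = -5 + E² (H(E) = (E² + 0) - 5 = E² - 5 = -5 + E²)
(11 + U(-1, d))*H(1) = (11 - 1/(-2))*(-5 + 1²) = (11 - 1*(-½))*(-5 + 1) = (11 + ½)*(-4) = (23/2)*(-4) = -46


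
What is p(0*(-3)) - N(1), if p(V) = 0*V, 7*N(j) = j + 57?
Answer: -58/7 ≈ -8.2857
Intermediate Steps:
N(j) = 57/7 + j/7 (N(j) = (j + 57)/7 = (57 + j)/7 = 57/7 + j/7)
p(V) = 0
p(0*(-3)) - N(1) = 0 - (57/7 + (1/7)*1) = 0 - (57/7 + 1/7) = 0 - 1*58/7 = 0 - 58/7 = -58/7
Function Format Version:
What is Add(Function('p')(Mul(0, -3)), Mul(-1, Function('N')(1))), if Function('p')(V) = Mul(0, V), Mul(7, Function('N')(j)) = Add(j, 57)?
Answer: Rational(-58, 7) ≈ -8.2857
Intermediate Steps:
Function('N')(j) = Add(Rational(57, 7), Mul(Rational(1, 7), j)) (Function('N')(j) = Mul(Rational(1, 7), Add(j, 57)) = Mul(Rational(1, 7), Add(57, j)) = Add(Rational(57, 7), Mul(Rational(1, 7), j)))
Function('p')(V) = 0
Add(Function('p')(Mul(0, -3)), Mul(-1, Function('N')(1))) = Add(0, Mul(-1, Add(Rational(57, 7), Mul(Rational(1, 7), 1)))) = Add(0, Mul(-1, Add(Rational(57, 7), Rational(1, 7)))) = Add(0, Mul(-1, Rational(58, 7))) = Add(0, Rational(-58, 7)) = Rational(-58, 7)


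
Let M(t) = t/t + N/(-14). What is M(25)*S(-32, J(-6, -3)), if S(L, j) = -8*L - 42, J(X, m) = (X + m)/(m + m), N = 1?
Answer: 1391/7 ≈ 198.71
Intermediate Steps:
J(X, m) = (X + m)/(2*m) (J(X, m) = (X + m)/((2*m)) = (X + m)*(1/(2*m)) = (X + m)/(2*m))
S(L, j) = -42 - 8*L
M(t) = 13/14 (M(t) = t/t + 1/(-14) = 1 + 1*(-1/14) = 1 - 1/14 = 13/14)
M(25)*S(-32, J(-6, -3)) = 13*(-42 - 8*(-32))/14 = 13*(-42 + 256)/14 = (13/14)*214 = 1391/7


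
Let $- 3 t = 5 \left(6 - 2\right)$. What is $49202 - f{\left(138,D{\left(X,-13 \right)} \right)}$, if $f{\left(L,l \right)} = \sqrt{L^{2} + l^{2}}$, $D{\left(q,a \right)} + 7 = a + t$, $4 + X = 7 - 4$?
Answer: $49202 - \frac{2 \sqrt{44449}}{3} \approx 49061.0$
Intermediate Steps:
$X = -1$ ($X = -4 + \left(7 - 4\right) = -4 + 3 = -1$)
$t = - \frac{20}{3}$ ($t = - \frac{5 \left(6 - 2\right)}{3} = - \frac{5 \cdot 4}{3} = \left(- \frac{1}{3}\right) 20 = - \frac{20}{3} \approx -6.6667$)
$D{\left(q,a \right)} = - \frac{41}{3} + a$ ($D{\left(q,a \right)} = -7 + \left(a - \frac{20}{3}\right) = -7 + \left(- \frac{20}{3} + a\right) = - \frac{41}{3} + a$)
$49202 - f{\left(138,D{\left(X,-13 \right)} \right)} = 49202 - \sqrt{138^{2} + \left(- \frac{41}{3} - 13\right)^{2}} = 49202 - \sqrt{19044 + \left(- \frac{80}{3}\right)^{2}} = 49202 - \sqrt{19044 + \frac{6400}{9}} = 49202 - \sqrt{\frac{177796}{9}} = 49202 - \frac{2 \sqrt{44449}}{3}$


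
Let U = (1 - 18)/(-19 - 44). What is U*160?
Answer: 2720/63 ≈ 43.175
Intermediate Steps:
U = 17/63 (U = -17/(-63) = -17*(-1/63) = 17/63 ≈ 0.26984)
U*160 = (17/63)*160 = 2720/63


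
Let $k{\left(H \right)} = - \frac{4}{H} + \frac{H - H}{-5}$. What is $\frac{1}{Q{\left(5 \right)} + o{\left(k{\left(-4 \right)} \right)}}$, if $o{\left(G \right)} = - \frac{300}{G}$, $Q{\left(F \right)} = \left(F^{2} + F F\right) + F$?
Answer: $- \frac{1}{245} \approx -0.0040816$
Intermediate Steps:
$Q{\left(F \right)} = F + 2 F^{2}$ ($Q{\left(F \right)} = \left(F^{2} + F^{2}\right) + F = 2 F^{2} + F = F + 2 F^{2}$)
$k{\left(H \right)} = - \frac{4}{H}$ ($k{\left(H \right)} = - \frac{4}{H} + 0 \left(- \frac{1}{5}\right) = - \frac{4}{H} + 0 = - \frac{4}{H}$)
$\frac{1}{Q{\left(5 \right)} + o{\left(k{\left(-4 \right)} \right)}} = \frac{1}{5 \left(1 + 2 \cdot 5\right) - \frac{300}{\left(-4\right) \frac{1}{-4}}} = \frac{1}{5 \left(1 + 10\right) - \frac{300}{\left(-4\right) \left(- \frac{1}{4}\right)}} = \frac{1}{5 \cdot 11 - \frac{300}{1}} = \frac{1}{55 - 300} = \frac{1}{-245} = - \frac{1}{245}$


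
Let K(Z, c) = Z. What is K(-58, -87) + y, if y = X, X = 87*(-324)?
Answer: -28246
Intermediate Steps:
X = -28188
y = -28188
K(-58, -87) + y = -58 - 28188 = -28246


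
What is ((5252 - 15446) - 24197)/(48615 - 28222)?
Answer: -34391/20393 ≈ -1.6864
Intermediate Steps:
((5252 - 15446) - 24197)/(48615 - 28222) = (-10194 - 24197)/20393 = -34391*1/20393 = -34391/20393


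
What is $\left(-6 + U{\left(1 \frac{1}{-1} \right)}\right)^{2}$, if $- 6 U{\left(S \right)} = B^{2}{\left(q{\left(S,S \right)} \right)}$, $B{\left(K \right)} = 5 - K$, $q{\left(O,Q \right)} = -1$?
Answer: $144$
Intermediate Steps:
$U{\left(S \right)} = -6$ ($U{\left(S \right)} = - \frac{\left(5 - -1\right)^{2}}{6} = - \frac{\left(5 + 1\right)^{2}}{6} = - \frac{6^{2}}{6} = \left(- \frac{1}{6}\right) 36 = -6$)
$\left(-6 + U{\left(1 \frac{1}{-1} \right)}\right)^{2} = \left(-6 - 6\right)^{2} = \left(-12\right)^{2} = 144$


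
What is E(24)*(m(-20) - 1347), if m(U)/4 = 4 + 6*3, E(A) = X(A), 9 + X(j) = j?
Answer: -18885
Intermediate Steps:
X(j) = -9 + j
E(A) = -9 + A
m(U) = 88 (m(U) = 4*(4 + 6*3) = 4*(4 + 18) = 4*22 = 88)
E(24)*(m(-20) - 1347) = (-9 + 24)*(88 - 1347) = 15*(-1259) = -18885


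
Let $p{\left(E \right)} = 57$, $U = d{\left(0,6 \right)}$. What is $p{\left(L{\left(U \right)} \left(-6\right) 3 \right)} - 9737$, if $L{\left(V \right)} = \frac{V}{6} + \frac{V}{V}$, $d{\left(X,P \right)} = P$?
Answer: $-9680$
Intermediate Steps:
$U = 6$
$L{\left(V \right)} = 1 + \frac{V}{6}$ ($L{\left(V \right)} = V \frac{1}{6} + 1 = \frac{V}{6} + 1 = 1 + \frac{V}{6}$)
$p{\left(L{\left(U \right)} \left(-6\right) 3 \right)} - 9737 = 57 - 9737 = -9680$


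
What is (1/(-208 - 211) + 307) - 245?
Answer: 25977/419 ≈ 61.998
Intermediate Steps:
(1/(-208 - 211) + 307) - 245 = (1/(-419) + 307) - 245 = (-1/419 + 307) - 245 = 128632/419 - 245 = 25977/419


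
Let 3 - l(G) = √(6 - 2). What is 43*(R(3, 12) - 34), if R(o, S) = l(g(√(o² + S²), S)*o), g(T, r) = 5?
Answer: -1419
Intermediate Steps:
l(G) = 1 (l(G) = 3 - √(6 - 2) = 3 - √4 = 3 - 1*2 = 3 - 2 = 1)
R(o, S) = 1
43*(R(3, 12) - 34) = 43*(1 - 34) = 43*(-33) = -1419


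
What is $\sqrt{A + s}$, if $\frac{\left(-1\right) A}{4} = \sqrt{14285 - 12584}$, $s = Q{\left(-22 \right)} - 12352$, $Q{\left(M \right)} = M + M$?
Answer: $2 \sqrt{-3099 - 9 \sqrt{21}} \approx 112.08 i$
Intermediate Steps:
$Q{\left(M \right)} = 2 M$
$s = -12396$ ($s = 2 \left(-22\right) - 12352 = -44 - 12352 = -12396$)
$A = - 36 \sqrt{21}$ ($A = - 4 \sqrt{14285 - 12584} = - 4 \sqrt{1701} = - 4 \cdot 9 \sqrt{21} = - 36 \sqrt{21} \approx -164.97$)
$\sqrt{A + s} = \sqrt{- 36 \sqrt{21} - 12396} = \sqrt{-12396 - 36 \sqrt{21}}$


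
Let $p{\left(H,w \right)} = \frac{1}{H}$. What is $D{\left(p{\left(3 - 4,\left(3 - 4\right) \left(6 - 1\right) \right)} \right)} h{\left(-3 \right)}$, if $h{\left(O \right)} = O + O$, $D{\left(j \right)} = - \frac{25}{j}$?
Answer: $-150$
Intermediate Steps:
$h{\left(O \right)} = 2 O$
$D{\left(p{\left(3 - 4,\left(3 - 4\right) \left(6 - 1\right) \right)} \right)} h{\left(-3 \right)} = - \frac{25}{\frac{1}{3 - 4}} \cdot 2 \left(-3\right) = - \frac{25}{\frac{1}{3 - 4}} \left(-6\right) = - \frac{25}{\frac{1}{-1}} \left(-6\right) = - \frac{25}{-1} \left(-6\right) = \left(-25\right) \left(-1\right) \left(-6\right) = 25 \left(-6\right) = -150$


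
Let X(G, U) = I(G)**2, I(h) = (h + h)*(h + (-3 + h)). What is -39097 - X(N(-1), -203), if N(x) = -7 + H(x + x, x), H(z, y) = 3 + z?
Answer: -71497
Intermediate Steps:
I(h) = 2*h*(-3 + 2*h) (I(h) = (2*h)*(-3 + 2*h) = 2*h*(-3 + 2*h))
N(x) = -4 + 2*x (N(x) = -7 + (3 + (x + x)) = -7 + (3 + 2*x) = -4 + 2*x)
X(G, U) = 4*G**2*(-3 + 2*G)**2 (X(G, U) = (2*G*(-3 + 2*G))**2 = 4*G**2*(-3 + 2*G)**2)
-39097 - X(N(-1), -203) = -39097 - 4*(-4 + 2*(-1))**2*(-3 + 2*(-4 + 2*(-1)))**2 = -39097 - 4*(-4 - 2)**2*(-3 + 2*(-4 - 2))**2 = -39097 - 4*(-6)**2*(-3 + 2*(-6))**2 = -39097 - 4*36*(-3 - 12)**2 = -39097 - 4*36*(-15)**2 = -39097 - 4*36*225 = -39097 - 1*32400 = -39097 - 32400 = -71497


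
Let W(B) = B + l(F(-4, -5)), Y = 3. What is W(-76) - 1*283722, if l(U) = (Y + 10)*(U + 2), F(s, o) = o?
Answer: -283837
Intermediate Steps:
l(U) = 26 + 13*U (l(U) = (3 + 10)*(U + 2) = 13*(2 + U) = 26 + 13*U)
W(B) = -39 + B (W(B) = B + (26 + 13*(-5)) = B + (26 - 65) = B - 39 = -39 + B)
W(-76) - 1*283722 = (-39 - 76) - 1*283722 = -115 - 283722 = -283837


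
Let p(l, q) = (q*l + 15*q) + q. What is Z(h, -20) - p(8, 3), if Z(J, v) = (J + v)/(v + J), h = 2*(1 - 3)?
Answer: -71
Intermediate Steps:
p(l, q) = 16*q + l*q (p(l, q) = (l*q + 15*q) + q = (15*q + l*q) + q = 16*q + l*q)
h = -4 (h = 2*(-2) = -4)
Z(J, v) = 1 (Z(J, v) = (J + v)/(J + v) = 1)
Z(h, -20) - p(8, 3) = 1 - 3*(16 + 8) = 1 - 3*24 = 1 - 1*72 = 1 - 72 = -71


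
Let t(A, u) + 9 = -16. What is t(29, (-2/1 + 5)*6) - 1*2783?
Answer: -2808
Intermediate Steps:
t(A, u) = -25 (t(A, u) = -9 - 16 = -25)
t(29, (-2/1 + 5)*6) - 1*2783 = -25 - 1*2783 = -25 - 2783 = -2808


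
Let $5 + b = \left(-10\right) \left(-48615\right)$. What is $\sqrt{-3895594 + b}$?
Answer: $i \sqrt{3409449} \approx 1846.5 i$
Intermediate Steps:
$b = 486145$ ($b = -5 - -486150 = -5 + 486150 = 486145$)
$\sqrt{-3895594 + b} = \sqrt{-3895594 + 486145} = \sqrt{-3409449} = i \sqrt{3409449}$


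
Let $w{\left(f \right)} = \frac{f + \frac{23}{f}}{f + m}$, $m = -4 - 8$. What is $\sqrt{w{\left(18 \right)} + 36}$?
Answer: $\frac{11 \sqrt{105}}{18} \approx 6.262$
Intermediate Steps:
$m = -12$ ($m = -4 - 8 = -12$)
$w{\left(f \right)} = \frac{f + \frac{23}{f}}{-12 + f}$ ($w{\left(f \right)} = \frac{f + \frac{23}{f}}{f - 12} = \frac{f + \frac{23}{f}}{-12 + f}$)
$\sqrt{w{\left(18 \right)} + 36} = \sqrt{\frac{23 + 18^{2}}{18 \left(-12 + 18\right)} + 36} = \sqrt{\frac{23 + 324}{18 \cdot 6} + 36} = \sqrt{\frac{1}{18} \cdot \frac{1}{6} \cdot 347 + 36} = \sqrt{\frac{347}{108} + 36} = \sqrt{\frac{4235}{108}} = \frac{11 \sqrt{105}}{18}$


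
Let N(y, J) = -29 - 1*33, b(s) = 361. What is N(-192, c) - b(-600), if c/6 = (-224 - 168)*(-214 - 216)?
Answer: -423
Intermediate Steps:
c = 1011360 (c = 6*((-224 - 168)*(-214 - 216)) = 6*(-392*(-430)) = 6*168560 = 1011360)
N(y, J) = -62 (N(y, J) = -29 - 33 = -62)
N(-192, c) - b(-600) = -62 - 1*361 = -62 - 361 = -423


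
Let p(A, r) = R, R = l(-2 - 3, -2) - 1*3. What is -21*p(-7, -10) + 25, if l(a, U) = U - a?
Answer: 25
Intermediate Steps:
R = 0 (R = (-2 - (-2 - 3)) - 1*3 = (-2 - 1*(-5)) - 3 = (-2 + 5) - 3 = 3 - 3 = 0)
p(A, r) = 0
-21*p(-7, -10) + 25 = -21*0 + 25 = 0 + 25 = 25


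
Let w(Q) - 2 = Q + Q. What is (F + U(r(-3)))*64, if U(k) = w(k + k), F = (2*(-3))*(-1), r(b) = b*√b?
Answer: 512 - 768*I*√3 ≈ 512.0 - 1330.2*I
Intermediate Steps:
r(b) = b^(3/2)
F = 6 (F = -6*(-1) = 6)
w(Q) = 2 + 2*Q (w(Q) = 2 + (Q + Q) = 2 + 2*Q)
U(k) = 2 + 4*k (U(k) = 2 + 2*(k + k) = 2 + 2*(2*k) = 2 + 4*k)
(F + U(r(-3)))*64 = (6 + (2 + 4*(-3)^(3/2)))*64 = (6 + (2 + 4*(-3*I*√3)))*64 = (6 + (2 - 12*I*√3))*64 = (8 - 12*I*√3)*64 = 512 - 768*I*√3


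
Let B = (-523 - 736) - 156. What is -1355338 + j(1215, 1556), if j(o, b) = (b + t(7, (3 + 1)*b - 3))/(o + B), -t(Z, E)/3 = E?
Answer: -271050493/200 ≈ -1.3553e+6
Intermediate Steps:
B = -1415 (B = -1259 - 156 = -1415)
t(Z, E) = -3*E
j(o, b) = (9 - 11*b)/(-1415 + o) (j(o, b) = (b - 3*((3 + 1)*b - 3))/(o - 1415) = (b - 3*(4*b - 3))/(-1415 + o) = (b - 3*(-3 + 4*b))/(-1415 + o) = (b + (9 - 12*b))/(-1415 + o) = (9 - 11*b)/(-1415 + o))
-1355338 + j(1215, 1556) = -1355338 + (9 - 11*1556)/(-1415 + 1215) = -1355338 + (9 - 17116)/(-200) = -1355338 - 1/200*(-17107) = -1355338 + 17107/200 = -271050493/200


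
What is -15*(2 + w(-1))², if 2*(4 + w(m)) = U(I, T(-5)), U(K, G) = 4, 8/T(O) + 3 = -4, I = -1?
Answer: 0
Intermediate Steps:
T(O) = -8/7 (T(O) = 8/(-3 - 4) = 8/(-7) = 8*(-⅐) = -8/7)
w(m) = -2 (w(m) = -4 + (½)*4 = -4 + 2 = -2)
-15*(2 + w(-1))² = -15*(2 - 2)² = -15*0² = -15*0 = 0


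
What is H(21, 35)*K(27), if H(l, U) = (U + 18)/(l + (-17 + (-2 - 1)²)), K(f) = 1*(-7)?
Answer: -371/13 ≈ -28.538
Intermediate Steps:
K(f) = -7
H(l, U) = (18 + U)/(-8 + l) (H(l, U) = (18 + U)/(l + (-17 + (-3)²)) = (18 + U)/(l + (-17 + 9)) = (18 + U)/(l - 8) = (18 + U)/(-8 + l))
H(21, 35)*K(27) = ((18 + 35)/(-8 + 21))*(-7) = (53/13)*(-7) = -371/13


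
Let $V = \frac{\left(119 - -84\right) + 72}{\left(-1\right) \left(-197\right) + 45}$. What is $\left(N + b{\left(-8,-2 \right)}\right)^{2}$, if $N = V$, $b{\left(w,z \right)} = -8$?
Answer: $\frac{22801}{484} \approx 47.109$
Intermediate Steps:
$V = \frac{25}{22}$ ($V = \frac{\left(119 + 84\right) + 72}{197 + 45} = \frac{203 + 72}{242} = 275 \cdot \frac{1}{242} = \frac{25}{22} \approx 1.1364$)
$N = \frac{25}{22} \approx 1.1364$
$\left(N + b{\left(-8,-2 \right)}\right)^{2} = \left(\frac{25}{22} - 8\right)^{2} = \left(- \frac{151}{22}\right)^{2} = \frac{22801}{484}$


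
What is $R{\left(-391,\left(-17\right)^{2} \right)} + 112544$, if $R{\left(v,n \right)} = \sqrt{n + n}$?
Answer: $112544 + 17 \sqrt{2} \approx 1.1257 \cdot 10^{5}$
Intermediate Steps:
$R{\left(v,n \right)} = \sqrt{2} \sqrt{n}$ ($R{\left(v,n \right)} = \sqrt{2 n} = \sqrt{2} \sqrt{n}$)
$R{\left(-391,\left(-17\right)^{2} \right)} + 112544 = \sqrt{2} \sqrt{\left(-17\right)^{2}} + 112544 = \sqrt{2} \sqrt{289} + 112544 = \sqrt{2} \cdot 17 + 112544 = 17 \sqrt{2} + 112544 = 112544 + 17 \sqrt{2}$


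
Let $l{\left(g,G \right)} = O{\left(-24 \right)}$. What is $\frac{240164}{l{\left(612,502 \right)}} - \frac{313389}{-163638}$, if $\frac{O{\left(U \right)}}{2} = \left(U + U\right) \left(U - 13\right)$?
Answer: $\frac{561293255}{8072808} \approx 69.529$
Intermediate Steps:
$O{\left(U \right)} = 4 U \left(-13 + U\right)$ ($O{\left(U \right)} = 2 \left(U + U\right) \left(U - 13\right) = 2 \cdot 2 U \left(-13 + U\right) = 4 U \left(-13 + U\right)$)
$l{\left(g,G \right)} = 3552$ ($l{\left(g,G \right)} = 4 \left(-24\right) \left(-13 - 24\right) = 4 \left(-24\right) \left(-37\right) = 3552$)
$\frac{240164}{l{\left(612,502 \right)}} - \frac{313389}{-163638} = \frac{240164}{3552} - \frac{313389}{-163638} = 240164 \cdot \frac{1}{3552} - - \frac{34821}{18182} = \frac{60041}{888} + \frac{34821}{18182} = \frac{561293255}{8072808}$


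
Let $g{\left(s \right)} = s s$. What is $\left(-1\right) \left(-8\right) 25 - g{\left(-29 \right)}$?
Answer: $-641$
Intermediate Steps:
$g{\left(s \right)} = s^{2}$
$\left(-1\right) \left(-8\right) 25 - g{\left(-29 \right)} = \left(-1\right) \left(-8\right) 25 - \left(-29\right)^{2} = 8 \cdot 25 - 841 = 200 - 841 = -641$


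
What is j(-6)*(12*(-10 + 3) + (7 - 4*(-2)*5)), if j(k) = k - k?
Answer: 0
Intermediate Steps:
j(k) = 0
j(-6)*(12*(-10 + 3) + (7 - 4*(-2)*5)) = 0*(12*(-10 + 3) + (7 - 4*(-2)*5)) = 0*(12*(-7) + (7 + 8*5)) = 0*(-84 + (7 + 40)) = 0*(-84 + 47) = 0*(-37) = 0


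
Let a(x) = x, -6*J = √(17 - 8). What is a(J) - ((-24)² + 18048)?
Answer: -37249/2 ≈ -18625.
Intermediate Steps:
J = -½ (J = -√(17 - 8)/6 = -√9/6 = -⅙*3 = -½ ≈ -0.50000)
a(J) - ((-24)² + 18048) = -½ - ((-24)² + 18048) = -½ - (576 + 18048) = -½ - 1*18624 = -½ - 18624 = -37249/2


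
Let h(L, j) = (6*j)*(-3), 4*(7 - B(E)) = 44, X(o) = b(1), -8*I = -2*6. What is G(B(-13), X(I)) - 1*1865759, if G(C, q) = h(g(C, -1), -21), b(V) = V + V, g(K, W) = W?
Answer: -1865381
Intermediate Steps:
I = 3/2 (I = -(-1)*6/4 = -⅛*(-12) = 3/2 ≈ 1.5000)
b(V) = 2*V
X(o) = 2 (X(o) = 2*1 = 2)
B(E) = -4 (B(E) = 7 - ¼*44 = 7 - 11 = -4)
h(L, j) = -18*j
G(C, q) = 378 (G(C, q) = -18*(-21) = 378)
G(B(-13), X(I)) - 1*1865759 = 378 - 1*1865759 = 378 - 1865759 = -1865381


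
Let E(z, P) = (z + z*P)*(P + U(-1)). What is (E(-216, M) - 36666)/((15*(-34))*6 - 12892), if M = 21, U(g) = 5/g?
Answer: 56349/7976 ≈ 7.0648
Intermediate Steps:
E(z, P) = (-5 + P)*(z + P*z) (E(z, P) = (z + z*P)*(P + 5/(-1)) = (z + P*z)*(P + 5*(-1)) = (z + P*z)*(P - 5) = (z + P*z)*(-5 + P) = (-5 + P)*(z + P*z))
(E(-216, M) - 36666)/((15*(-34))*6 - 12892) = (-216*(-5 + 21**2 - 4*21) - 36666)/((15*(-34))*6 - 12892) = (-216*(-5 + 441 - 84) - 36666)/(-510*6 - 12892) = (-216*352 - 36666)/(-3060 - 12892) = (-76032 - 36666)/(-15952) = -112698*(-1/15952) = 56349/7976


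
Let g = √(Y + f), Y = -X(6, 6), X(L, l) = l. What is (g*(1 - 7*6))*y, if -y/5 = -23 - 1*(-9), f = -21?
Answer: -8610*I*√3 ≈ -14913.0*I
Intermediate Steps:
Y = -6 (Y = -1*6 = -6)
y = 70 (y = -5*(-23 - 1*(-9)) = -5*(-23 + 9) = -5*(-14) = 70)
g = 3*I*√3 (g = √(-6 - 21) = √(-27) = 3*I*√3 ≈ 5.1962*I)
(g*(1 - 7*6))*y = ((3*I*√3)*(1 - 7*6))*70 = ((3*I*√3)*(1 - 1*42))*70 = ((3*I*√3)*(1 - 42))*70 = ((3*I*√3)*(-41))*70 = -123*I*√3*70 = -8610*I*√3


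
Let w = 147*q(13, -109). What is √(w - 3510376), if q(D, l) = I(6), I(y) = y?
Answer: I*√3509494 ≈ 1873.4*I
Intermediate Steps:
q(D, l) = 6
w = 882 (w = 147*6 = 882)
√(w - 3510376) = √(882 - 3510376) = √(-3509494) = I*√3509494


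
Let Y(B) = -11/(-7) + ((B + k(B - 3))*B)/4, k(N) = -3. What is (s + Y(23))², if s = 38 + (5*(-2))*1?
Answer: 1024144/49 ≈ 20901.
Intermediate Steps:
s = 28 (s = 38 - 10*1 = 38 - 10 = 28)
Y(B) = 11/7 + B*(-3 + B)/4 (Y(B) = -11/(-7) + ((B - 3)*B)/4 = -11*(-⅐) + ((-3 + B)*B)*(¼) = 11/7 + (B*(-3 + B))*(¼) = 11/7 + B*(-3 + B)/4)
(s + Y(23))² = (28 + (11/7 - ¾*23 + (¼)*23²))² = (28 + (11/7 - 69/4 + (¼)*529))² = (28 + (11/7 - 69/4 + 529/4))² = (28 + 816/7)² = (1012/7)² = 1024144/49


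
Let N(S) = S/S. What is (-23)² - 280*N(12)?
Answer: 249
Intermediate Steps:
N(S) = 1
(-23)² - 280*N(12) = (-23)² - 280*1 = 529 - 280 = 249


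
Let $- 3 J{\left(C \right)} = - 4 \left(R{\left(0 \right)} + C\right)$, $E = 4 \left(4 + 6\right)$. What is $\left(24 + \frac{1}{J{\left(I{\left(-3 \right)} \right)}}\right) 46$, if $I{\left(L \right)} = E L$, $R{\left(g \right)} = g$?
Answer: $\frac{88297}{80} \approx 1103.7$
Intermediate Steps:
$E = 40$ ($E = 4 \cdot 10 = 40$)
$I{\left(L \right)} = 40 L$
$J{\left(C \right)} = \frac{4 C}{3}$ ($J{\left(C \right)} = - \frac{\left(-4\right) \left(0 + C\right)}{3} = - \frac{\left(-4\right) C}{3} = \frac{4 C}{3}$)
$\left(24 + \frac{1}{J{\left(I{\left(-3 \right)} \right)}}\right) 46 = \left(24 + \frac{1}{\frac{4}{3} \cdot 40 \left(-3\right)}\right) 46 = \left(24 + \frac{1}{\frac{4}{3} \left(-120\right)}\right) 46 = \left(24 + \frac{1}{-160}\right) 46 = \left(24 - \frac{1}{160}\right) 46 = \frac{3839}{160} \cdot 46 = \frac{88297}{80}$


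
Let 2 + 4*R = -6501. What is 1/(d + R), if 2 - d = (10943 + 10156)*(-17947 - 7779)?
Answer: 4/2171165001 ≈ 1.8423e-9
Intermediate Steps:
R = -6503/4 (R = -½ + (¼)*(-6501) = -½ - 6501/4 = -6503/4 ≈ -1625.8)
d = 542792876 (d = 2 - (10943 + 10156)*(-17947 - 7779) = 2 - 21099*(-25726) = 2 - 1*(-542792874) = 2 + 542792874 = 542792876)
1/(d + R) = 1/(542792876 - 6503/4) = 1/(2171165001/4) = 4/2171165001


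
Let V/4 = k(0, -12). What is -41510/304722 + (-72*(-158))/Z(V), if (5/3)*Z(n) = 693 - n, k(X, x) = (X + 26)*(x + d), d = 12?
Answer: 29034155/1066527 ≈ 27.223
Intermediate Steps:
k(X, x) = (12 + x)*(26 + X) (k(X, x) = (X + 26)*(x + 12) = (26 + X)*(12 + x) = (12 + x)*(26 + X))
V = 0 (V = 4*(312 + 12*0 + 26*(-12) + 0*(-12)) = 4*(312 + 0 - 312 + 0) = 4*0 = 0)
Z(n) = 2079/5 - 3*n/5 (Z(n) = 3*(693 - n)/5 = 2079/5 - 3*n/5)
-41510/304722 + (-72*(-158))/Z(V) = -41510/304722 + (-72*(-158))/(2079/5 - 3/5*0) = -41510*1/304722 + 11376/(2079/5 + 0) = -20755/152361 + 11376/(2079/5) = -20755/152361 + 11376*(5/2079) = -20755/152361 + 6320/231 = 29034155/1066527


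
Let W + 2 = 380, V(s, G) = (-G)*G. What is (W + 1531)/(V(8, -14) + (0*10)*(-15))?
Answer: -1909/196 ≈ -9.7398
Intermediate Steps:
V(s, G) = -G**2
W = 378 (W = -2 + 380 = 378)
(W + 1531)/(V(8, -14) + (0*10)*(-15)) = (378 + 1531)/(-1*(-14)**2 + (0*10)*(-15)) = 1909/(-1*196 + 0*(-15)) = 1909/(-196 + 0) = 1909/(-196) = 1909*(-1/196) = -1909/196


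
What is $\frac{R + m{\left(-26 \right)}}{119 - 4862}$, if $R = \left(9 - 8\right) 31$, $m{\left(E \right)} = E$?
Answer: $- \frac{5}{4743} \approx -0.0010542$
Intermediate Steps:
$R = 31$ ($R = \left(9 - 8\right) 31 = 1 \cdot 31 = 31$)
$\frac{R + m{\left(-26 \right)}}{119 - 4862} = \frac{31 - 26}{119 - 4862} = \frac{5}{-4743} = 5 \left(- \frac{1}{4743}\right) = - \frac{5}{4743}$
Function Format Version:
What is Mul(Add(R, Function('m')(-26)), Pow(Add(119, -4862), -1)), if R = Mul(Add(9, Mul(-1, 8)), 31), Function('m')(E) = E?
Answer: Rational(-5, 4743) ≈ -0.0010542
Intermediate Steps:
R = 31 (R = Mul(Add(9, -8), 31) = Mul(1, 31) = 31)
Mul(Add(R, Function('m')(-26)), Pow(Add(119, -4862), -1)) = Mul(Add(31, -26), Pow(Add(119, -4862), -1)) = Mul(5, Pow(-4743, -1)) = Mul(5, Rational(-1, 4743)) = Rational(-5, 4743)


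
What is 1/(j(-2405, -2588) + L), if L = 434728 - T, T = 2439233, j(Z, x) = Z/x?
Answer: -2588/5187656535 ≈ -4.9888e-7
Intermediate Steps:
L = -2004505 (L = 434728 - 1*2439233 = 434728 - 2439233 = -2004505)
1/(j(-2405, -2588) + L) = 1/(-2405/(-2588) - 2004505) = 1/(-2405*(-1/2588) - 2004505) = 1/(2405/2588 - 2004505) = 1/(-5187656535/2588) = -2588/5187656535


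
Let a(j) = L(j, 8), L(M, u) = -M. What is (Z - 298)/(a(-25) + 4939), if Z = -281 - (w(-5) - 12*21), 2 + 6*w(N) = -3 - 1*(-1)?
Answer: -979/14892 ≈ -0.065740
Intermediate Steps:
w(N) = -⅔ (w(N) = -⅓ + (-3 - 1*(-1))/6 = -⅓ + (-3 + 1)/6 = -⅓ + (⅙)*(-2) = -⅓ - ⅓ = -⅔)
a(j) = -j
Z = -85/3 (Z = -281 - (-⅔ - 12*21) = -281 - (-⅔ - 252) = -281 - 1*(-758/3) = -281 + 758/3 = -85/3 ≈ -28.333)
(Z - 298)/(a(-25) + 4939) = (-85/3 - 298)/(-1*(-25) + 4939) = -979/(3*(25 + 4939)) = -979/3/4964 = -979/3*1/4964 = -979/14892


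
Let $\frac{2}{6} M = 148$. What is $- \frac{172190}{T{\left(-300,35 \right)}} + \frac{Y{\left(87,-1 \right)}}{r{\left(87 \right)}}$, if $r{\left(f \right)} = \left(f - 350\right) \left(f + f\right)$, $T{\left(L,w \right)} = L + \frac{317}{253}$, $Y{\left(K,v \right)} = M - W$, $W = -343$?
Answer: $\frac{1993519487519}{3458829246} \approx 576.36$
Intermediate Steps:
$M = 444$ ($M = 3 \cdot 148 = 444$)
$Y{\left(K,v \right)} = 787$ ($Y{\left(K,v \right)} = 444 - -343 = 444 + 343 = 787$)
$T{\left(L,w \right)} = \frac{317}{253} + L$ ($T{\left(L,w \right)} = L + 317 \cdot \frac{1}{253} = L + \frac{317}{253} = \frac{317}{253} + L$)
$r{\left(f \right)} = 2 f \left(-350 + f\right)$ ($r{\left(f \right)} = \left(-350 + f\right) 2 f = 2 f \left(-350 + f\right)$)
$- \frac{172190}{T{\left(-300,35 \right)}} + \frac{Y{\left(87,-1 \right)}}{r{\left(87 \right)}} = - \frac{172190}{\frac{317}{253} - 300} + \frac{787}{2 \cdot 87 \left(-350 + 87\right)} = - \frac{172190}{- \frac{75583}{253}} + \frac{787}{2 \cdot 87 \left(-263\right)} = \left(-172190\right) \left(- \frac{253}{75583}\right) + \frac{787}{-45762} = \frac{43564070}{75583} + 787 \left(- \frac{1}{45762}\right) = \frac{43564070}{75583} - \frac{787}{45762} = \frac{1993519487519}{3458829246}$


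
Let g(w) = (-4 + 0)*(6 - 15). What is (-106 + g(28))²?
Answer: 4900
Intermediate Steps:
g(w) = 36 (g(w) = -4*(-9) = 36)
(-106 + g(28))² = (-106 + 36)² = (-70)² = 4900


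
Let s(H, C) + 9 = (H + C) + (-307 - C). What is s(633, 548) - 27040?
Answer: -26723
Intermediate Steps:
s(H, C) = -316 + H (s(H, C) = -9 + ((H + C) + (-307 - C)) = -9 + ((C + H) + (-307 - C)) = -9 + (-307 + H) = -316 + H)
s(633, 548) - 27040 = (-316 + 633) - 27040 = 317 - 27040 = -26723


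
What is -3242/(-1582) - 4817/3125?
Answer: 1255378/2471875 ≈ 0.50786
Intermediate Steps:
-3242/(-1582) - 4817/3125 = -3242*(-1/1582) - 4817*1/3125 = 1621/791 - 4817/3125 = 1255378/2471875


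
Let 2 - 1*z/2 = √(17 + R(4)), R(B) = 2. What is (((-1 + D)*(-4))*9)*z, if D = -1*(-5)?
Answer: -576 + 288*√19 ≈ 679.36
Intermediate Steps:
D = 5
z = 4 - 2*√19 (z = 4 - 2*√(17 + 2) = 4 - 2*√19 ≈ -4.7178)
(((-1 + D)*(-4))*9)*z = (((-1 + 5)*(-4))*9)*(4 - 2*√19) = ((4*(-4))*9)*(4 - 2*√19) = (-16*9)*(4 - 2*√19) = -144*(4 - 2*√19) = -576 + 288*√19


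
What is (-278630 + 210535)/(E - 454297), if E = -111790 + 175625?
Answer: 68095/390462 ≈ 0.17440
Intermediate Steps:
E = 63835
(-278630 + 210535)/(E - 454297) = (-278630 + 210535)/(63835 - 454297) = -68095/(-390462) = -68095*(-1/390462) = 68095/390462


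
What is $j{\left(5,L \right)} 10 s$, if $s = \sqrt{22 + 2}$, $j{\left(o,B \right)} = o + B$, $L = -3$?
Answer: $40 \sqrt{6} \approx 97.98$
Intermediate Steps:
$j{\left(o,B \right)} = B + o$
$s = 2 \sqrt{6}$ ($s = \sqrt{24} = 2 \sqrt{6} \approx 4.899$)
$j{\left(5,L \right)} 10 s = \left(-3 + 5\right) 10 \cdot 2 \sqrt{6} = 2 \cdot 10 \cdot 2 \sqrt{6} = 20 \cdot 2 \sqrt{6} = 40 \sqrt{6}$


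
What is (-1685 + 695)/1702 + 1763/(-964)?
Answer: -1977493/820364 ≈ -2.4105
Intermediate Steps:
(-1685 + 695)/1702 + 1763/(-964) = -990*1/1702 + 1763*(-1/964) = -495/851 - 1763/964 = -1977493/820364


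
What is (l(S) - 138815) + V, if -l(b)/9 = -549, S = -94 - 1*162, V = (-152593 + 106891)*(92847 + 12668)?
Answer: -4822380404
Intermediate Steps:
V = -4822246530 (V = -45702*105515 = -4822246530)
S = -256 (S = -94 - 162 = -256)
l(b) = 4941 (l(b) = -9*(-549) = 4941)
(l(S) - 138815) + V = (4941 - 138815) - 4822246530 = -133874 - 4822246530 = -4822380404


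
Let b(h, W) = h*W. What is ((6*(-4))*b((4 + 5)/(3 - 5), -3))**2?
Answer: 104976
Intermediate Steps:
b(h, W) = W*h
((6*(-4))*b((4 + 5)/(3 - 5), -3))**2 = ((6*(-4))*(-3*(4 + 5)/(3 - 5)))**2 = (-(-72)*9/(-2))**2 = (-(-72)*9*(-1/2))**2 = (-(-72)*(-9)/2)**2 = (-24*27/2)**2 = (-324)**2 = 104976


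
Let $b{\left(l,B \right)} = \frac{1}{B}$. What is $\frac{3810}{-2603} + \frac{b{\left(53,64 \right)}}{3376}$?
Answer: $- \frac{823201237}{562414592} \approx -1.4637$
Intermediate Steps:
$\frac{3810}{-2603} + \frac{b{\left(53,64 \right)}}{3376} = \frac{3810}{-2603} + \frac{1}{64 \cdot 3376} = 3810 \left(- \frac{1}{2603}\right) + \frac{1}{64} \cdot \frac{1}{3376} = - \frac{3810}{2603} + \frac{1}{216064} = - \frac{823201237}{562414592}$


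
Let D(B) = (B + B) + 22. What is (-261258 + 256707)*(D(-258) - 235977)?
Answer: 1076179521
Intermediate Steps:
D(B) = 22 + 2*B (D(B) = 2*B + 22 = 22 + 2*B)
(-261258 + 256707)*(D(-258) - 235977) = (-261258 + 256707)*((22 + 2*(-258)) - 235977) = -4551*((22 - 516) - 235977) = -4551*(-494 - 235977) = -4551*(-236471) = 1076179521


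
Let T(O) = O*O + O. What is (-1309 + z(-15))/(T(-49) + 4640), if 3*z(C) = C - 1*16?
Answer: -1979/10488 ≈ -0.18869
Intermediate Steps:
T(O) = O + O² (T(O) = O² + O = O + O²)
z(C) = -16/3 + C/3 (z(C) = (C - 1*16)/3 = (C - 16)/3 = (-16 + C)/3 = -16/3 + C/3)
(-1309 + z(-15))/(T(-49) + 4640) = (-1309 + (-16/3 + (⅓)*(-15)))/(-49*(1 - 49) + 4640) = (-1309 + (-16/3 - 5))/(-49*(-48) + 4640) = (-1309 - 31/3)/(2352 + 4640) = -3958/3/6992 = -3958/3*1/6992 = -1979/10488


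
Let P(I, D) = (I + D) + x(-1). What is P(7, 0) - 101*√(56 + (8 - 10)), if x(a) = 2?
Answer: 9 - 303*√6 ≈ -733.20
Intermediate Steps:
P(I, D) = 2 + D + I (P(I, D) = (I + D) + 2 = (D + I) + 2 = 2 + D + I)
P(7, 0) - 101*√(56 + (8 - 10)) = (2 + 0 + 7) - 101*√(56 + (8 - 10)) = 9 - 101*√(56 - 2) = 9 - 303*√6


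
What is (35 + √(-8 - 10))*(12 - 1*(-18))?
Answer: 1050 + 90*I*√2 ≈ 1050.0 + 127.28*I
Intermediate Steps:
(35 + √(-8 - 10))*(12 - 1*(-18)) = (35 + √(-18))*(12 + 18) = (35 + 3*I*√2)*30 = 1050 + 90*I*√2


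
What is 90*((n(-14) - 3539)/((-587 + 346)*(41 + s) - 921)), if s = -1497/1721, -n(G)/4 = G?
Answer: 107896374/3645893 ≈ 29.594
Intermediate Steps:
n(G) = -4*G
s = -1497/1721 (s = -1497*1/1721 = -1497/1721 ≈ -0.86984)
90*((n(-14) - 3539)/((-587 + 346)*(41 + s) - 921)) = 90*((-4*(-14) - 3539)/((-587 + 346)*(41 - 1497/1721) - 921)) = 90*((56 - 3539)/(-241*69064/1721 - 921)) = 90*(-3483/(-16644424/1721 - 921)) = 90*(-3483/(-18229465/1721)) = 90*(-3483*(-1721/18229465)) = 90*(5994243/18229465) = 107896374/3645893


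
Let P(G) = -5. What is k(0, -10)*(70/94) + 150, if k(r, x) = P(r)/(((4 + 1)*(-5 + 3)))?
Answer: 14135/94 ≈ 150.37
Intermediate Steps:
k(r, x) = ½ (k(r, x) = -5*1/((-5 + 3)*(4 + 1)) = -5/(5*(-2)) = -5/(-10) = -5*(-⅒) = ½)
k(0, -10)*(70/94) + 150 = (70/94)/2 + 150 = (70*(1/94))/2 + 150 = (½)*(35/47) + 150 = 35/94 + 150 = 14135/94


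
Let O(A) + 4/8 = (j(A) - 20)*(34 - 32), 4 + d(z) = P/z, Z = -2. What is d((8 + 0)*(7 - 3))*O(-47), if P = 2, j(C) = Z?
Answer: 5607/32 ≈ 175.22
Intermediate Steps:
j(C) = -2
d(z) = -4 + 2/z
O(A) = -89/2 (O(A) = -1/2 + (-2 - 20)*(34 - 32) = -1/2 - 22*2 = -1/2 - 44 = -89/2)
d((8 + 0)*(7 - 3))*O(-47) = (-4 + 2/(((8 + 0)*(7 - 3))))*(-89/2) = (-4 + 2/((8*4)))*(-89/2) = (-4 + 2/32)*(-89/2) = (-4 + 2*(1/32))*(-89/2) = (-4 + 1/16)*(-89/2) = -63/16*(-89/2) = 5607/32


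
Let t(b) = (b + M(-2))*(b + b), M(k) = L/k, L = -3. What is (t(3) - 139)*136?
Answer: -15232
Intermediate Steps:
M(k) = -3/k
t(b) = 2*b*(3/2 + b) (t(b) = (b - 3/(-2))*(b + b) = (b - 3*(-1/2))*(2*b) = (b + 3/2)*(2*b) = (3/2 + b)*(2*b) = 2*b*(3/2 + b))
(t(3) - 139)*136 = (3*(3 + 2*3) - 139)*136 = (3*(3 + 6) - 139)*136 = (3*9 - 139)*136 = (27 - 139)*136 = -112*136 = -15232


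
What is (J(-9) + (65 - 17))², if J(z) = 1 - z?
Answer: 3364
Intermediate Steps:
(J(-9) + (65 - 17))² = ((1 - 1*(-9)) + (65 - 17))² = ((1 + 9) + 48)² = (10 + 48)² = 58² = 3364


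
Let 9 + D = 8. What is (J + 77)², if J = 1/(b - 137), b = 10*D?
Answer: 128097124/21609 ≈ 5928.0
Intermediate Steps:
D = -1 (D = -9 + 8 = -1)
b = -10 (b = 10*(-1) = -10)
J = -1/147 (J = 1/(-10 - 137) = 1/(-147) = -1/147 ≈ -0.0068027)
(J + 77)² = (-1/147 + 77)² = (11318/147)² = 128097124/21609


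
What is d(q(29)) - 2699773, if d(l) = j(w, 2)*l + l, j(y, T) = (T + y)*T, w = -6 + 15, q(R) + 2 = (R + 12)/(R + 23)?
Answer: -140389645/52 ≈ -2.6998e+6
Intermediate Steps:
q(R) = -2 + (12 + R)/(23 + R) (q(R) = -2 + (R + 12)/(R + 23) = -2 + (12 + R)/(23 + R))
w = 9
j(y, T) = T*(T + y)
d(l) = 23*l (d(l) = (2*(2 + 9))*l + l = (2*11)*l + l = 22*l + l = 23*l)
d(q(29)) - 2699773 = 23*((-34 - 1*29)/(23 + 29)) - 2699773 = 23*((-34 - 29)/52) - 2699773 = 23*((1/52)*(-63)) - 2699773 = 23*(-63/52) - 2699773 = -1449/52 - 2699773 = -140389645/52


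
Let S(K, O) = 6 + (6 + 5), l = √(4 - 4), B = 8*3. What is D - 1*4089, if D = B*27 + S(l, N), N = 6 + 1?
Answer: -3424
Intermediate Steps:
N = 7
B = 24
l = 0 (l = √0 = 0)
S(K, O) = 17 (S(K, O) = 6 + 11 = 17)
D = 665 (D = 24*27 + 17 = 648 + 17 = 665)
D - 1*4089 = 665 - 1*4089 = 665 - 4089 = -3424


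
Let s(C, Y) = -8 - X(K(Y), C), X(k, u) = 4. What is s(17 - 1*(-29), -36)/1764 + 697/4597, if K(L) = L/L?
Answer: 97862/675759 ≈ 0.14482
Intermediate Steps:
K(L) = 1
s(C, Y) = -12 (s(C, Y) = -8 - 1*4 = -8 - 4 = -12)
s(17 - 1*(-29), -36)/1764 + 697/4597 = -12/1764 + 697/4597 = -12*1/1764 + 697*(1/4597) = -1/147 + 697/4597 = 97862/675759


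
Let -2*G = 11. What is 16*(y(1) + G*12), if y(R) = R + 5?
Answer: -960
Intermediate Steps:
G = -11/2 (G = -½*11 = -11/2 ≈ -5.5000)
y(R) = 5 + R
16*(y(1) + G*12) = 16*((5 + 1) - 11/2*12) = 16*(6 - 66) = 16*(-60) = -960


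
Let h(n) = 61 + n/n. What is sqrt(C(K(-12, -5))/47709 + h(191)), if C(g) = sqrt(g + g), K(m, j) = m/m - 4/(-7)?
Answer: sqrt(85369625838 + 4123*sqrt(154))/37107 ≈ 7.8740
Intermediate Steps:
K(m, j) = 11/7 (K(m, j) = 1 - 4*(-1/7) = 1 + 4/7 = 11/7)
C(g) = sqrt(2)*sqrt(g) (C(g) = sqrt(2*g) = sqrt(2)*sqrt(g))
h(n) = 62 (h(n) = 61 + 1 = 62)
sqrt(C(K(-12, -5))/47709 + h(191)) = sqrt((sqrt(2)*sqrt(11/7))/47709 + 62) = sqrt((sqrt(2)*(sqrt(77)/7))*(1/47709) + 62) = sqrt((sqrt(154)/7)*(1/47709) + 62) = sqrt(sqrt(154)/333963 + 62) = sqrt(62 + sqrt(154)/333963)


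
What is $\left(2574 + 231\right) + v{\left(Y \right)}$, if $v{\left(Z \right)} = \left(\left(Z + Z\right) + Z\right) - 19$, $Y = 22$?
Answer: $2852$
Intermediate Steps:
$v{\left(Z \right)} = -19 + 3 Z$ ($v{\left(Z \right)} = \left(2 Z + Z\right) - 19 = 3 Z - 19 = -19 + 3 Z$)
$\left(2574 + 231\right) + v{\left(Y \right)} = \left(2574 + 231\right) + \left(-19 + 3 \cdot 22\right) = 2805 + \left(-19 + 66\right) = 2805 + 47 = 2852$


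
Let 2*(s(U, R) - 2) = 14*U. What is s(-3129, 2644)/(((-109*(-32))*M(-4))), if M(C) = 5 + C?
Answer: -21901/3488 ≈ -6.2790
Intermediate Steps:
s(U, R) = 2 + 7*U (s(U, R) = 2 + (14*U)/2 = 2 + 7*U)
s(-3129, 2644)/(((-109*(-32))*M(-4))) = (2 + 7*(-3129))/(((-109*(-32))*(5 - 4))) = (2 - 21903)/((3488*1)) = -21901/3488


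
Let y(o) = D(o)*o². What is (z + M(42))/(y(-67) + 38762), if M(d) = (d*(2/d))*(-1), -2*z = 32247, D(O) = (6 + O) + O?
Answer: 32251/1071660 ≈ 0.030094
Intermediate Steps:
D(O) = 6 + 2*O
y(o) = o²*(6 + 2*o) (y(o) = (6 + 2*o)*o² = o²*(6 + 2*o))
z = -32247/2 (z = -½*32247 = -32247/2 ≈ -16124.)
M(d) = -2 (M(d) = 2*(-1) = -2)
(z + M(42))/(y(-67) + 38762) = (-32247/2 - 2)/(2*(-67)²*(3 - 67) + 38762) = -32251/(2*(2*4489*(-64) + 38762)) = -32251/(2*(-574592 + 38762)) = -32251/2/(-535830) = -32251/2*(-1/535830) = 32251/1071660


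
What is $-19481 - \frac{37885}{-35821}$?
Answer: $- \frac{697791016}{35821} \approx -19480.0$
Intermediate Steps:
$-19481 - \frac{37885}{-35821} = -19481 - 37885 \left(- \frac{1}{35821}\right) = -19481 - - \frac{37885}{35821} = -19481 + \frac{37885}{35821} = - \frac{697791016}{35821}$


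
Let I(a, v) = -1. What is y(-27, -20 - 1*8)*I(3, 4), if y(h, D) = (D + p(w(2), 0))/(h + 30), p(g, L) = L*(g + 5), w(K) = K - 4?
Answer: 28/3 ≈ 9.3333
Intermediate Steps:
w(K) = -4 + K
p(g, L) = L*(5 + g)
y(h, D) = D/(30 + h) (y(h, D) = (D + 0*(5 + (-4 + 2)))/(h + 30) = (D + 0*(5 - 2))/(30 + h) = (D + 0*3)/(30 + h) = (D + 0)/(30 + h) = D/(30 + h))
y(-27, -20 - 1*8)*I(3, 4) = ((-20 - 1*8)/(30 - 27))*(-1) = ((-20 - 8)/3)*(-1) = -28*⅓*(-1) = -28/3*(-1) = 28/3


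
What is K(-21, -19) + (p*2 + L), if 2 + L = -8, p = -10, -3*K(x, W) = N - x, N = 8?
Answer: -119/3 ≈ -39.667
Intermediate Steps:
K(x, W) = -8/3 + x/3 (K(x, W) = -(8 - x)/3 = -8/3 + x/3)
L = -10 (L = -2 - 8 = -10)
K(-21, -19) + (p*2 + L) = (-8/3 + (⅓)*(-21)) + (-10*2 - 10) = (-8/3 - 7) + (-20 - 10) = -29/3 - 30 = -119/3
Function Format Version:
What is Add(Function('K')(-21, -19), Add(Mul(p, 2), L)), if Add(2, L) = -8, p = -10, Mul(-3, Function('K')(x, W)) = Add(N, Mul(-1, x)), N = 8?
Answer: Rational(-119, 3) ≈ -39.667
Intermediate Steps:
Function('K')(x, W) = Add(Rational(-8, 3), Mul(Rational(1, 3), x)) (Function('K')(x, W) = Mul(Rational(-1, 3), Add(8, Mul(-1, x))) = Add(Rational(-8, 3), Mul(Rational(1, 3), x)))
L = -10 (L = Add(-2, -8) = -10)
Add(Function('K')(-21, -19), Add(Mul(p, 2), L)) = Add(Add(Rational(-8, 3), Mul(Rational(1, 3), -21)), Add(Mul(-10, 2), -10)) = Add(Add(Rational(-8, 3), -7), Add(-20, -10)) = Add(Rational(-29, 3), -30) = Rational(-119, 3)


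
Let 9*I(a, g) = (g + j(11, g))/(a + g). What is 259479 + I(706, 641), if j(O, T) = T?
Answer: 3145665199/12123 ≈ 2.5948e+5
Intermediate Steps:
I(a, g) = 2*g/(9*(a + g)) (I(a, g) = ((g + g)/(a + g))/9 = ((2*g)/(a + g))/9 = (2*g/(a + g))/9 = 2*g/(9*(a + g)))
259479 + I(706, 641) = 259479 + (2/9)*641/(706 + 641) = 259479 + (2/9)*641/1347 = 259479 + (2/9)*641*(1/1347) = 259479 + 1282/12123 = 3145665199/12123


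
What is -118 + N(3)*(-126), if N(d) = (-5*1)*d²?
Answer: 5552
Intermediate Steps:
N(d) = -5*d²
-118 + N(3)*(-126) = -118 - 5*3²*(-126) = -118 - 5*9*(-126) = -118 - 45*(-126) = -118 + 5670 = 5552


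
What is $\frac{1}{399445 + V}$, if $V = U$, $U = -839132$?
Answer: $- \frac{1}{439687} \approx -2.2743 \cdot 10^{-6}$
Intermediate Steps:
$V = -839132$
$\frac{1}{399445 + V} = \frac{1}{399445 - 839132} = \frac{1}{-439687} = - \frac{1}{439687}$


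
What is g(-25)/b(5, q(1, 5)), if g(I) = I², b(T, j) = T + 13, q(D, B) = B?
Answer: 625/18 ≈ 34.722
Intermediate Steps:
b(T, j) = 13 + T
g(-25)/b(5, q(1, 5)) = (-25)²/(13 + 5) = 625/18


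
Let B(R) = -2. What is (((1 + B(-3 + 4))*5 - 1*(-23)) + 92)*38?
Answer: 4180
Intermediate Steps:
(((1 + B(-3 + 4))*5 - 1*(-23)) + 92)*38 = (((1 - 2)*5 - 1*(-23)) + 92)*38 = ((-1*5 + 23) + 92)*38 = ((-5 + 23) + 92)*38 = (18 + 92)*38 = 110*38 = 4180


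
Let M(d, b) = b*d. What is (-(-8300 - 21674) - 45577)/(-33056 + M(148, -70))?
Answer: 5201/14472 ≈ 0.35938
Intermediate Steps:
(-(-8300 - 21674) - 45577)/(-33056 + M(148, -70)) = (-(-8300 - 21674) - 45577)/(-33056 - 70*148) = (-1*(-29974) - 45577)/(-33056 - 10360) = (29974 - 45577)/(-43416) = -15603*(-1/43416) = 5201/14472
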